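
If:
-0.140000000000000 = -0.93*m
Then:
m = 0.15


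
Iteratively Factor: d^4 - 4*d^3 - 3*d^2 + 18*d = (d)*(d^3 - 4*d^2 - 3*d + 18) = d*(d + 2)*(d^2 - 6*d + 9) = d*(d - 3)*(d + 2)*(d - 3)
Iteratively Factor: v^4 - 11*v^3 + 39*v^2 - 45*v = (v)*(v^3 - 11*v^2 + 39*v - 45) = v*(v - 3)*(v^2 - 8*v + 15) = v*(v - 3)^2*(v - 5)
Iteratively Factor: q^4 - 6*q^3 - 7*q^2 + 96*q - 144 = (q - 3)*(q^3 - 3*q^2 - 16*q + 48) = (q - 3)^2*(q^2 - 16) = (q - 3)^2*(q + 4)*(q - 4)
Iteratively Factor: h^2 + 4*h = (h)*(h + 4)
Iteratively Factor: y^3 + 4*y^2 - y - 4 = (y - 1)*(y^2 + 5*y + 4) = (y - 1)*(y + 1)*(y + 4)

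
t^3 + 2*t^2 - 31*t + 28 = (t - 4)*(t - 1)*(t + 7)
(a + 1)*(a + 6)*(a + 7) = a^3 + 14*a^2 + 55*a + 42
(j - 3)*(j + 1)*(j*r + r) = j^3*r - j^2*r - 5*j*r - 3*r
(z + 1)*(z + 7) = z^2 + 8*z + 7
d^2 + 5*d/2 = d*(d + 5/2)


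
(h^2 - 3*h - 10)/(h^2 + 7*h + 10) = (h - 5)/(h + 5)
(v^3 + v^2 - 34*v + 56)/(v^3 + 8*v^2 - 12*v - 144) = (v^2 + 5*v - 14)/(v^2 + 12*v + 36)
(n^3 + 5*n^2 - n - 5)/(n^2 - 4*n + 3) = (n^2 + 6*n + 5)/(n - 3)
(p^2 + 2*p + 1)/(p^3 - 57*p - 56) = (p + 1)/(p^2 - p - 56)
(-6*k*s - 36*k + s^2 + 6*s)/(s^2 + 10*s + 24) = (-6*k + s)/(s + 4)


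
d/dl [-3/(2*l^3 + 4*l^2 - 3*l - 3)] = 3*(6*l^2 + 8*l - 3)/(2*l^3 + 4*l^2 - 3*l - 3)^2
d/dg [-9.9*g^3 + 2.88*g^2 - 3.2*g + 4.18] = -29.7*g^2 + 5.76*g - 3.2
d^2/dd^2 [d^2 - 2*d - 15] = 2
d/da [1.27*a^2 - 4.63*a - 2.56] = 2.54*a - 4.63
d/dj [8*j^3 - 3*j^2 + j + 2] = 24*j^2 - 6*j + 1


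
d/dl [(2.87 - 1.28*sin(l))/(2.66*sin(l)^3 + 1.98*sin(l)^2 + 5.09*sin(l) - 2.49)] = (6.8096*sin(l)^3 - 20.3682*sin(l)^2 - 11.3652*sin(l) - 11.4211)*cos(l)/(7.0756*sin(l)^6 + 10.5336*sin(l)^5 + 30.9992*sin(l)^4 + 6.9096*sin(l)^3 + 16.0477*sin(l)^2 - 25.3482*sin(l) + 6.2001)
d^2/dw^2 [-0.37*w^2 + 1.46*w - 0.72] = -0.740000000000000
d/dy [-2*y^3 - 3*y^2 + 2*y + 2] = -6*y^2 - 6*y + 2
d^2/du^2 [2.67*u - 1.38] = 0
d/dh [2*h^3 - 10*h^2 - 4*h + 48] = 6*h^2 - 20*h - 4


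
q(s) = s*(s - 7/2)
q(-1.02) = 4.61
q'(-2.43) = -8.36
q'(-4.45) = -12.40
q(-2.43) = 14.41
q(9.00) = 49.50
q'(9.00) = 14.50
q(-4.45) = 35.38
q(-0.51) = 2.05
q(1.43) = -2.96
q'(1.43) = -0.64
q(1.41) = -2.95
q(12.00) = 102.00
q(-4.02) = 30.23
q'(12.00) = 20.50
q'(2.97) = 2.44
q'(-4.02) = -11.54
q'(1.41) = -0.68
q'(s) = 2*s - 7/2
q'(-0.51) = -4.52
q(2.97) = -1.57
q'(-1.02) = -5.54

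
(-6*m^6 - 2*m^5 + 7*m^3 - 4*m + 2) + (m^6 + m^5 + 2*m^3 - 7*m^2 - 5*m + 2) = -5*m^6 - m^5 + 9*m^3 - 7*m^2 - 9*m + 4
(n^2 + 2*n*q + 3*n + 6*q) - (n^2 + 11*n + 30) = 2*n*q - 8*n + 6*q - 30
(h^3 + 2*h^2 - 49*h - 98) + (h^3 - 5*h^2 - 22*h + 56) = 2*h^3 - 3*h^2 - 71*h - 42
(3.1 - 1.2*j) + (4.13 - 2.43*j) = 7.23 - 3.63*j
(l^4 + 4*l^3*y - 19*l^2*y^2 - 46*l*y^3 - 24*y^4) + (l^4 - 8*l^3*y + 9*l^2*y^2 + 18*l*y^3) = 2*l^4 - 4*l^3*y - 10*l^2*y^2 - 28*l*y^3 - 24*y^4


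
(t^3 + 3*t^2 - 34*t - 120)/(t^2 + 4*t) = t - 1 - 30/t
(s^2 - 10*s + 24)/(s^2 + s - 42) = (s - 4)/(s + 7)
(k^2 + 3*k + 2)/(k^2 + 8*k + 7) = (k + 2)/(k + 7)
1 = 1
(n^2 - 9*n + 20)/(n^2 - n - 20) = (n - 4)/(n + 4)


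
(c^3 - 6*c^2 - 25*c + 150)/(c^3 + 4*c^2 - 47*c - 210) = (c^2 - 11*c + 30)/(c^2 - c - 42)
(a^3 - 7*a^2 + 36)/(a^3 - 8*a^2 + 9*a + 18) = (a + 2)/(a + 1)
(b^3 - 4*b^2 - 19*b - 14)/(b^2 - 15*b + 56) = (b^2 + 3*b + 2)/(b - 8)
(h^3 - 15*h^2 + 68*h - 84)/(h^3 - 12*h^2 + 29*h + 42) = (h - 2)/(h + 1)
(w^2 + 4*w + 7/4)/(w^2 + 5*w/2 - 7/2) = (w + 1/2)/(w - 1)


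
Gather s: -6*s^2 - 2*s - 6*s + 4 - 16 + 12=-6*s^2 - 8*s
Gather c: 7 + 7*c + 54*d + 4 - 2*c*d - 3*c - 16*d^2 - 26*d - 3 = c*(4 - 2*d) - 16*d^2 + 28*d + 8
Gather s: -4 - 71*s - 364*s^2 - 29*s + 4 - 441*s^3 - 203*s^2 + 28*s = -441*s^3 - 567*s^2 - 72*s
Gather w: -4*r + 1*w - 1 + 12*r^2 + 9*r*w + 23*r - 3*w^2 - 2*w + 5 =12*r^2 + 19*r - 3*w^2 + w*(9*r - 1) + 4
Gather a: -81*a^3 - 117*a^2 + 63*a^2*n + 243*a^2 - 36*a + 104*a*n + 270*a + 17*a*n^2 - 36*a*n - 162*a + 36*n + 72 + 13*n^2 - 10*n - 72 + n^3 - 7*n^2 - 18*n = -81*a^3 + a^2*(63*n + 126) + a*(17*n^2 + 68*n + 72) + n^3 + 6*n^2 + 8*n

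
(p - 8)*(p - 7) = p^2 - 15*p + 56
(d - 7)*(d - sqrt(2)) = d^2 - 7*d - sqrt(2)*d + 7*sqrt(2)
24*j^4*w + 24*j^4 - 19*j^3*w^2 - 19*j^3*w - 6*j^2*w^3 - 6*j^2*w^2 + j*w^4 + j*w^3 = (-8*j + w)*(-j + w)*(3*j + w)*(j*w + j)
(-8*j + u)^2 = 64*j^2 - 16*j*u + u^2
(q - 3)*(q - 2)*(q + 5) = q^3 - 19*q + 30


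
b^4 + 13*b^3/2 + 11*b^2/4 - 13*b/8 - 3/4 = (b - 1/2)*(b + 1/2)^2*(b + 6)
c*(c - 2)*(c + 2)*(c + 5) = c^4 + 5*c^3 - 4*c^2 - 20*c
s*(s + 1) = s^2 + s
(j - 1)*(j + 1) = j^2 - 1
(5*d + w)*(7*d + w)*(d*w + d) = 35*d^3*w + 35*d^3 + 12*d^2*w^2 + 12*d^2*w + d*w^3 + d*w^2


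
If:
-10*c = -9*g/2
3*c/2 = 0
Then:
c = 0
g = 0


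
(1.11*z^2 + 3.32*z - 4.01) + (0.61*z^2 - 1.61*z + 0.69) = 1.72*z^2 + 1.71*z - 3.32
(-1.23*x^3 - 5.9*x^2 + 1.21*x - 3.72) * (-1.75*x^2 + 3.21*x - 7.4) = 2.1525*x^5 + 6.3767*x^4 - 11.9545*x^3 + 54.0541*x^2 - 20.8952*x + 27.528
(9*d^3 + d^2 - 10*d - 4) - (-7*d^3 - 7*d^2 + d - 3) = 16*d^3 + 8*d^2 - 11*d - 1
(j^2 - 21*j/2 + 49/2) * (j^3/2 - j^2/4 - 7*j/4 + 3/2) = j^5/2 - 11*j^4/2 + 105*j^3/8 + 55*j^2/4 - 469*j/8 + 147/4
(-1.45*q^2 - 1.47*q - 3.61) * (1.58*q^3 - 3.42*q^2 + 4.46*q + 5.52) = -2.291*q^5 + 2.6364*q^4 - 7.1434*q^3 - 2.214*q^2 - 24.215*q - 19.9272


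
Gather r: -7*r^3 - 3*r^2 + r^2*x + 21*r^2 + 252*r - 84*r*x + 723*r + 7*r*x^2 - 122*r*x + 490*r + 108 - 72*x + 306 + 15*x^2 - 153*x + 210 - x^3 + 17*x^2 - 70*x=-7*r^3 + r^2*(x + 18) + r*(7*x^2 - 206*x + 1465) - x^3 + 32*x^2 - 295*x + 624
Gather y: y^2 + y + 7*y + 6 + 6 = y^2 + 8*y + 12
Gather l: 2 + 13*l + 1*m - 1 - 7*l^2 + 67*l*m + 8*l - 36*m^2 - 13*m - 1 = -7*l^2 + l*(67*m + 21) - 36*m^2 - 12*m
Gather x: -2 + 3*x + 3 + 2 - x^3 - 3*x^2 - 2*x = -x^3 - 3*x^2 + x + 3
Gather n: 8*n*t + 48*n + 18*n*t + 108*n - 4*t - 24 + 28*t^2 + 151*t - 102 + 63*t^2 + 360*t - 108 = n*(26*t + 156) + 91*t^2 + 507*t - 234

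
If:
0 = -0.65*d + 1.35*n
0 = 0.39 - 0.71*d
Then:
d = 0.55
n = 0.26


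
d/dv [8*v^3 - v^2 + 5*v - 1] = 24*v^2 - 2*v + 5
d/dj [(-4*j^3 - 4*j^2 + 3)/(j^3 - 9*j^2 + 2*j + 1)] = (40*j^4 - 16*j^3 - 29*j^2 + 46*j - 6)/(j^6 - 18*j^5 + 85*j^4 - 34*j^3 - 14*j^2 + 4*j + 1)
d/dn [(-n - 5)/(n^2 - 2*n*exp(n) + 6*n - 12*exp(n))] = (-n^2 + 2*n*exp(n) - 6*n - 2*(n + 5)*(n*exp(n) - n + 7*exp(n) - 3) + 12*exp(n))/(n^2 - 2*n*exp(n) + 6*n - 12*exp(n))^2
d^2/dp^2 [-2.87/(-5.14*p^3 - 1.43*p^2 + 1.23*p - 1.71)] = (-(88.5108*p + 8.2082)*(5.14*p^3 + 1.43*p^2 - 1.23*p + 1.71) + 2.87*(15.42*p^2 + 2.86*p - 1.23)*(30.84*p^2 + 5.72*p - 2.46))/(5.14*p^3 + 1.43*p^2 - 1.23*p + 1.71)^3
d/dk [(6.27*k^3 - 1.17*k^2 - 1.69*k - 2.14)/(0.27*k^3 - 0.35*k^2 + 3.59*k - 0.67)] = (-1.8786*k^4 + 45.9312*k^3 - 15.6611*k^2 + 0.0697999999999999*k + 8.8149)/(0.0729*k^6 - 0.189*k^5 + 2.0611*k^4 - 2.8748*k^3 + 13.3571*k^2 - 4.8106*k + 0.4489)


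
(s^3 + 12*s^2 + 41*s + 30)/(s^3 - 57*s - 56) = (s^2 + 11*s + 30)/(s^2 - s - 56)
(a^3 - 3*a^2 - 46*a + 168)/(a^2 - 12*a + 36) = (a^2 + 3*a - 28)/(a - 6)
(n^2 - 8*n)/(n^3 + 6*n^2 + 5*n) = (n - 8)/(n^2 + 6*n + 5)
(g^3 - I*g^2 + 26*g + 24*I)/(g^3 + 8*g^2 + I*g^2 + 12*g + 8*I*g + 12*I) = (g^2 - 2*I*g + 24)/(g^2 + 8*g + 12)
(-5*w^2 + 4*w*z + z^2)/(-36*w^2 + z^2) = (5*w^2 - 4*w*z - z^2)/(36*w^2 - z^2)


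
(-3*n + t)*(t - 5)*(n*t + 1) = -3*n^2*t^2 + 15*n^2*t + n*t^3 - 5*n*t^2 - 3*n*t + 15*n + t^2 - 5*t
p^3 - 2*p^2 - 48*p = p*(p - 8)*(p + 6)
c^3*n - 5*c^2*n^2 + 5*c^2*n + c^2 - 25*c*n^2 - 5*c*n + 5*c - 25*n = (c + 5)*(c - 5*n)*(c*n + 1)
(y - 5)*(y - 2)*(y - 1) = y^3 - 8*y^2 + 17*y - 10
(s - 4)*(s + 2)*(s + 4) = s^3 + 2*s^2 - 16*s - 32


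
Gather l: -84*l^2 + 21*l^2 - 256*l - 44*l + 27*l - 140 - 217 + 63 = -63*l^2 - 273*l - 294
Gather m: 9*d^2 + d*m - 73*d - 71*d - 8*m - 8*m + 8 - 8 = 9*d^2 - 144*d + m*(d - 16)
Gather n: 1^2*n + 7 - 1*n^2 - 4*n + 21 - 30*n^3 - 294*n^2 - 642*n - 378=-30*n^3 - 295*n^2 - 645*n - 350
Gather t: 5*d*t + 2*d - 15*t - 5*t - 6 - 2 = 2*d + t*(5*d - 20) - 8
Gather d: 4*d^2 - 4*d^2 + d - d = 0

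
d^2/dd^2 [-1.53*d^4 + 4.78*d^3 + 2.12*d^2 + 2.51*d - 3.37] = -18.36*d^2 + 28.68*d + 4.24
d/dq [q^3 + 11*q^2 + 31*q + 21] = 3*q^2 + 22*q + 31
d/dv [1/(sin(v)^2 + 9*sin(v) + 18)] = -(2*sin(v) + 9)*cos(v)/(sin(v)^2 + 9*sin(v) + 18)^2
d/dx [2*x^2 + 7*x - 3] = 4*x + 7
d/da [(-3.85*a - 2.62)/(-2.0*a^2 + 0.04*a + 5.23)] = (7.7*a^2 - 0.154*a - (3.85*a + 2.62)*(4.0*a - 0.04) - 20.1355)/(-2.0*a^2 + 0.04*a + 5.23)^2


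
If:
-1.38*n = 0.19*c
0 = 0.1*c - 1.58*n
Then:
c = 0.00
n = 0.00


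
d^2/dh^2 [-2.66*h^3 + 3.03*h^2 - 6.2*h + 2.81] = 6.06 - 15.96*h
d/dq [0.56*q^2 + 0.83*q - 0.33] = 1.12*q + 0.83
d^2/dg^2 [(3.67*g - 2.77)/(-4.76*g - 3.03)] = (231.386456 - 2.8421709430404e-14*g)/(4.76*g + 3.03)^3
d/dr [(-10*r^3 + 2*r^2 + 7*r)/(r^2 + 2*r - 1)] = (-10*r^4 - 40*r^3 + 27*r^2 - 4*r - 7)/(r^4 + 4*r^3 + 2*r^2 - 4*r + 1)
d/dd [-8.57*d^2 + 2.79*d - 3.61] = 2.79 - 17.14*d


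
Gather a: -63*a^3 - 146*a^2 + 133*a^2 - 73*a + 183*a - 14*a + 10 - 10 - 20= -63*a^3 - 13*a^2 + 96*a - 20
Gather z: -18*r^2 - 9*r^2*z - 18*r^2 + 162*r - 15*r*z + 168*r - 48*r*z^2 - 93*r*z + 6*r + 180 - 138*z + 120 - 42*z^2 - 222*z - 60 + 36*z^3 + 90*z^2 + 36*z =-36*r^2 + 336*r + 36*z^3 + z^2*(48 - 48*r) + z*(-9*r^2 - 108*r - 324) + 240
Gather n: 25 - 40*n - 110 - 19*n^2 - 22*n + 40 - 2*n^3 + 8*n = -2*n^3 - 19*n^2 - 54*n - 45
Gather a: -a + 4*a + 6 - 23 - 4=3*a - 21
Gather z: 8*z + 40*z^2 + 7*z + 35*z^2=75*z^2 + 15*z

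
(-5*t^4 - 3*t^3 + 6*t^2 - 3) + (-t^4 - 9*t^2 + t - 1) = -6*t^4 - 3*t^3 - 3*t^2 + t - 4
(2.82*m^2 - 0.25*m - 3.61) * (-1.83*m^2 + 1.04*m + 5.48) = -5.1606*m^4 + 3.3903*m^3 + 21.7999*m^2 - 5.1244*m - 19.7828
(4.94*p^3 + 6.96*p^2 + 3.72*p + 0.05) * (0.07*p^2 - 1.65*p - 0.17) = 0.3458*p^5 - 7.6638*p^4 - 12.0634*p^3 - 7.3177*p^2 - 0.7149*p - 0.0085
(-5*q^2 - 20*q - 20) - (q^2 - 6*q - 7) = -6*q^2 - 14*q - 13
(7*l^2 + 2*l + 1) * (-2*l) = -14*l^3 - 4*l^2 - 2*l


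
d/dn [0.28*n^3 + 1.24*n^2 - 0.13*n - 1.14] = 0.84*n^2 + 2.48*n - 0.13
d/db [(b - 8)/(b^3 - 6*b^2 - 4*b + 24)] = (b^3 - 6*b^2 - 4*b + (b - 8)*(-3*b^2 + 12*b + 4) + 24)/(b^3 - 6*b^2 - 4*b + 24)^2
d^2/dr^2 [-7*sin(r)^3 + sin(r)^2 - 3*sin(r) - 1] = 63*sin(r)^3 - 4*sin(r)^2 - 39*sin(r) + 2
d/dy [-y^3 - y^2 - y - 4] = -3*y^2 - 2*y - 1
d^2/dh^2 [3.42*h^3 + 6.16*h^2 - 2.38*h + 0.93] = 20.52*h + 12.32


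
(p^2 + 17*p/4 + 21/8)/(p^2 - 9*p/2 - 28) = (p + 3/4)/(p - 8)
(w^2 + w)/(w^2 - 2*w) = (w + 1)/(w - 2)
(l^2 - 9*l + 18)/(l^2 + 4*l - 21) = (l - 6)/(l + 7)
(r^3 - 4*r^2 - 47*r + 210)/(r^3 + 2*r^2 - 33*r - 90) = (r^2 + 2*r - 35)/(r^2 + 8*r + 15)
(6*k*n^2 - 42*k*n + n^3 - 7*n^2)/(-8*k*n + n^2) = (-6*k*n + 42*k - n^2 + 7*n)/(8*k - n)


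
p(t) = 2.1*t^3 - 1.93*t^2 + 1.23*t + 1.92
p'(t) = 6.3*t^2 - 3.86*t + 1.23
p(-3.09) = -82.27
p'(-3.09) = 73.31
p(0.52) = 2.33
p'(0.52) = 0.93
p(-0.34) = 1.20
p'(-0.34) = 3.27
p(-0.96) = -2.90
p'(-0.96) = 10.74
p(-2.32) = -37.54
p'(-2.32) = 44.09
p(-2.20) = -32.49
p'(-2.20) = 40.21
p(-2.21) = -32.89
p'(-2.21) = 40.53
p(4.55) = 165.37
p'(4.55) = 114.09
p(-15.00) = -7538.28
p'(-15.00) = 1476.63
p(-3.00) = -75.84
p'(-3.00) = 69.51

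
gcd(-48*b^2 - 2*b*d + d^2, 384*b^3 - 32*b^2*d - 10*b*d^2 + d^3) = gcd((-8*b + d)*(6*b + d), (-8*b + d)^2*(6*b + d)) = 48*b^2 + 2*b*d - d^2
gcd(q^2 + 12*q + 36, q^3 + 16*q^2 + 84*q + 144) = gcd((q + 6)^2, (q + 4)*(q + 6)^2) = q^2 + 12*q + 36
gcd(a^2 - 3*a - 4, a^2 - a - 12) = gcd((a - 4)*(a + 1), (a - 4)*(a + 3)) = a - 4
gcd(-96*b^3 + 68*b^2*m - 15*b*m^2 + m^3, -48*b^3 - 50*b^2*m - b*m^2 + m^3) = 8*b - m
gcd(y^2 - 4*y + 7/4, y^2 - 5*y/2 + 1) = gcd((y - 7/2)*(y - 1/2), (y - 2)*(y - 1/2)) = y - 1/2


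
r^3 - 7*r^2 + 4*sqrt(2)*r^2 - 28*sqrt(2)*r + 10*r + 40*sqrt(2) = (r - 5)*(r - 2)*(r + 4*sqrt(2))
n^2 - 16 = (n - 4)*(n + 4)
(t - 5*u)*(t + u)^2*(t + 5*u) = t^4 + 2*t^3*u - 24*t^2*u^2 - 50*t*u^3 - 25*u^4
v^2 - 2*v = v*(v - 2)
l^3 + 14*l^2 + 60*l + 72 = (l + 2)*(l + 6)^2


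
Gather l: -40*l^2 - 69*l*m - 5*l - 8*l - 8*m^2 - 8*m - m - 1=-40*l^2 + l*(-69*m - 13) - 8*m^2 - 9*m - 1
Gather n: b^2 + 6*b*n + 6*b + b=b^2 + 6*b*n + 7*b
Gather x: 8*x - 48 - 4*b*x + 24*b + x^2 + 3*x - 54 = 24*b + x^2 + x*(11 - 4*b) - 102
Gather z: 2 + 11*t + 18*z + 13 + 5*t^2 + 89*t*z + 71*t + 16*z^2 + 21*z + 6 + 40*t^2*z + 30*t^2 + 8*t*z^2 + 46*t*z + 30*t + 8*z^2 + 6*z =35*t^2 + 112*t + z^2*(8*t + 24) + z*(40*t^2 + 135*t + 45) + 21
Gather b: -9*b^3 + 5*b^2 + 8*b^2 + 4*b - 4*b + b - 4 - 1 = -9*b^3 + 13*b^2 + b - 5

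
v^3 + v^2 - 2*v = v*(v - 1)*(v + 2)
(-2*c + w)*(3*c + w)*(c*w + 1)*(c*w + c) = -6*c^4*w^2 - 6*c^4*w + c^3*w^3 + c^3*w^2 - 6*c^3*w - 6*c^3 + c^2*w^4 + c^2*w^3 + c^2*w^2 + c^2*w + c*w^3 + c*w^2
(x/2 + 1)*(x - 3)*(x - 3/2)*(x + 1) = x^4/2 - 3*x^3/4 - 7*x^2/2 + 9*x/4 + 9/2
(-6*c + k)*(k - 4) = -6*c*k + 24*c + k^2 - 4*k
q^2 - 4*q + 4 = (q - 2)^2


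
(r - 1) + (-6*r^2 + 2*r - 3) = -6*r^2 + 3*r - 4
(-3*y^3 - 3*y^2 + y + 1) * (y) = -3*y^4 - 3*y^3 + y^2 + y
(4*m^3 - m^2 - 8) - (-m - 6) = 4*m^3 - m^2 + m - 2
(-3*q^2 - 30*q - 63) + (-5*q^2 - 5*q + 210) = -8*q^2 - 35*q + 147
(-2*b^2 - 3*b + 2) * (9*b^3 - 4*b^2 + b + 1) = -18*b^5 - 19*b^4 + 28*b^3 - 13*b^2 - b + 2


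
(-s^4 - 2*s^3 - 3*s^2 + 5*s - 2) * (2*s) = -2*s^5 - 4*s^4 - 6*s^3 + 10*s^2 - 4*s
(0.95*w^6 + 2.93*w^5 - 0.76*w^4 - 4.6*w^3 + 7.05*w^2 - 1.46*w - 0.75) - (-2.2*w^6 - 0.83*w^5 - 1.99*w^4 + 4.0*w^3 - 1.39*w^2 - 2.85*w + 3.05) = 3.15*w^6 + 3.76*w^5 + 1.23*w^4 - 8.6*w^3 + 8.44*w^2 + 1.39*w - 3.8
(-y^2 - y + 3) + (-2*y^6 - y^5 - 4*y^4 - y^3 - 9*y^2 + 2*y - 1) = -2*y^6 - y^5 - 4*y^4 - y^3 - 10*y^2 + y + 2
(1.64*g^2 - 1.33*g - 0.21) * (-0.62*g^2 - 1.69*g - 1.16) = -1.0168*g^4 - 1.947*g^3 + 0.4755*g^2 + 1.8977*g + 0.2436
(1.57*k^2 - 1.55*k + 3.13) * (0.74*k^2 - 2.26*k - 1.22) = 1.1618*k^4 - 4.6952*k^3 + 3.9038*k^2 - 5.1828*k - 3.8186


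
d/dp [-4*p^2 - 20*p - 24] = -8*p - 20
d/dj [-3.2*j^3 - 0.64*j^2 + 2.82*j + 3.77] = -9.6*j^2 - 1.28*j + 2.82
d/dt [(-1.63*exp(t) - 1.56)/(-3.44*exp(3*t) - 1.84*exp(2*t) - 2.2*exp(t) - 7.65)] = (-11.2144*exp(3*t) - 19.0984*exp(2*t) - 5.7408*exp(t) + 9.0375)*exp(t)/(11.8336*exp(6*t) + 12.6592*exp(5*t) + 18.5216*exp(4*t) + 60.728*exp(3*t) + 32.992*exp(2*t) + 33.66*exp(t) + 58.5225)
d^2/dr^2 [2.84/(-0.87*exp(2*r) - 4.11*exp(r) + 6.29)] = (-2.84*(1.74*exp(r) + 4.11)*(3.48*exp(r) + 8.22)*exp(r) + (9.8832*exp(r) + 11.6724)*(0.87*exp(2*r) + 4.11*exp(r) - 6.29))*exp(r)/(0.87*exp(2*r) + 4.11*exp(r) - 6.29)^3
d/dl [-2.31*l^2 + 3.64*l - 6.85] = 3.64 - 4.62*l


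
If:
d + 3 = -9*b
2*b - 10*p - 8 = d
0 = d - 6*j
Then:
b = 10*p/11 + 5/11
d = -90*p/11 - 78/11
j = -15*p/11 - 13/11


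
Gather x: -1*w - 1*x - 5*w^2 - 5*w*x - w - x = -5*w^2 - 2*w + x*(-5*w - 2)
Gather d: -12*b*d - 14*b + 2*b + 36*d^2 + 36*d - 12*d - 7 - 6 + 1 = -12*b + 36*d^2 + d*(24 - 12*b) - 12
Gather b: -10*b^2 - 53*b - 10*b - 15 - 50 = -10*b^2 - 63*b - 65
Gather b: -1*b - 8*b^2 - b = -8*b^2 - 2*b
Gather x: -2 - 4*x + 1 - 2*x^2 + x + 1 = -2*x^2 - 3*x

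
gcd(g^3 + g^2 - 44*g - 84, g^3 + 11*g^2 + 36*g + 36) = g^2 + 8*g + 12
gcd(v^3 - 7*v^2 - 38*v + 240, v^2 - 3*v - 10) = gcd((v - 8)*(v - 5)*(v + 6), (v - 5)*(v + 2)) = v - 5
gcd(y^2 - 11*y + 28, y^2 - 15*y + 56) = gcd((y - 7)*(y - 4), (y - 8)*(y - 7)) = y - 7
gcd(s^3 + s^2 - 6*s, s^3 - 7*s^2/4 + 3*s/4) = s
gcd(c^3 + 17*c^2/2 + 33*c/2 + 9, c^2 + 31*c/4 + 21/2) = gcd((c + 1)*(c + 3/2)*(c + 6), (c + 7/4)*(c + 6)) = c + 6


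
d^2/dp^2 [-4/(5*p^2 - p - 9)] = 8*(-25*p^2 + 5*p + (10*p - 1)^2 + 45)/(-5*p^2 + p + 9)^3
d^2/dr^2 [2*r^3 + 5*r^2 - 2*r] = 12*r + 10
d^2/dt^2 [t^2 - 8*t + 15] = 2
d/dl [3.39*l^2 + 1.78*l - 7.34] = 6.78*l + 1.78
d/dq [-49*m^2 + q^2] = 2*q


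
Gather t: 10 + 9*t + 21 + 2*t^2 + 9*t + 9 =2*t^2 + 18*t + 40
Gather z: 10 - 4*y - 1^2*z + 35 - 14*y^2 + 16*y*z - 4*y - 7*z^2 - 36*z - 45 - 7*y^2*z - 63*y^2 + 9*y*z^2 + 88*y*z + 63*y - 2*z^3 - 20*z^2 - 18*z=-77*y^2 + 55*y - 2*z^3 + z^2*(9*y - 27) + z*(-7*y^2 + 104*y - 55)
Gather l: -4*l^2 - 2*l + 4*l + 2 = -4*l^2 + 2*l + 2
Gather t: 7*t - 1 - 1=7*t - 2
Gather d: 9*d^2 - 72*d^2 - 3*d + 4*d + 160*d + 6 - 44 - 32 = -63*d^2 + 161*d - 70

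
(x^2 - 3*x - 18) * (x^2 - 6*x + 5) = x^4 - 9*x^3 + 5*x^2 + 93*x - 90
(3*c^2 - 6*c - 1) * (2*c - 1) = 6*c^3 - 15*c^2 + 4*c + 1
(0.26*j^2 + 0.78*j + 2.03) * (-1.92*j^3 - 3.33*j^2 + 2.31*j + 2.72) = -0.4992*j^5 - 2.3634*j^4 - 5.8944*j^3 - 4.2509*j^2 + 6.8109*j + 5.5216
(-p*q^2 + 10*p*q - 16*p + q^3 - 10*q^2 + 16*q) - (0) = -p*q^2 + 10*p*q - 16*p + q^3 - 10*q^2 + 16*q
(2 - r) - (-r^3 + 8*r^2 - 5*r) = r^3 - 8*r^2 + 4*r + 2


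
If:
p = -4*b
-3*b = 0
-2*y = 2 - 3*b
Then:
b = 0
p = 0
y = -1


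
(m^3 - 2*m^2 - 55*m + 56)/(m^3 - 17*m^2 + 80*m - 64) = (m + 7)/(m - 8)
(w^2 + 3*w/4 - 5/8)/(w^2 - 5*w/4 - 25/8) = (2*w - 1)/(2*w - 5)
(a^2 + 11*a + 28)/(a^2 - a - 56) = (a + 4)/(a - 8)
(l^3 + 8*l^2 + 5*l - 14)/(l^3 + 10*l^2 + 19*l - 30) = (l^2 + 9*l + 14)/(l^2 + 11*l + 30)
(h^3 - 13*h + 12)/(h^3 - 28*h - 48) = (-h^3 + 13*h - 12)/(-h^3 + 28*h + 48)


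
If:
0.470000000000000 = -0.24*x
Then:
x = -1.96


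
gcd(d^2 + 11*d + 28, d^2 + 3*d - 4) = d + 4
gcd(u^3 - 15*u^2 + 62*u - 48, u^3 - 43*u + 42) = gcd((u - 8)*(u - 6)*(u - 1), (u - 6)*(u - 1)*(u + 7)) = u^2 - 7*u + 6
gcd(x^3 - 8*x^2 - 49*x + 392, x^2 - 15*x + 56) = x^2 - 15*x + 56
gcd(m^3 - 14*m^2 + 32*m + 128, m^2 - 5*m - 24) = m - 8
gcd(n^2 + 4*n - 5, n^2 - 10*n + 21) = 1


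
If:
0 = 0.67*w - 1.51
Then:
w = 2.25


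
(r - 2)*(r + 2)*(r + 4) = r^3 + 4*r^2 - 4*r - 16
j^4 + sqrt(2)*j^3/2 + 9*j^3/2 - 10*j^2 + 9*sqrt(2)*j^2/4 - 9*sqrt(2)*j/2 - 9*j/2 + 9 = (j - 3/2)*(j + 6)*(j - sqrt(2)/2)*(j + sqrt(2))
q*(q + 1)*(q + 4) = q^3 + 5*q^2 + 4*q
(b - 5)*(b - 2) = b^2 - 7*b + 10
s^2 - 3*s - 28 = (s - 7)*(s + 4)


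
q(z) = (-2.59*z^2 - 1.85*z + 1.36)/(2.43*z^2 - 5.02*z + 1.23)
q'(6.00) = 0.16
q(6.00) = -1.76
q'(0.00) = 3.01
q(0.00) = 1.11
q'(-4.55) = 0.08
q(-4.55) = -0.59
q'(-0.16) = 1.61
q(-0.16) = 0.76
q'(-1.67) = 0.28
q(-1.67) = -0.17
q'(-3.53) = 0.11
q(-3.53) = -0.50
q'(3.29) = 1.25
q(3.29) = -2.97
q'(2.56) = 4.64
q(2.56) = -4.73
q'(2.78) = 2.83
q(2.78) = -3.93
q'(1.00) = 4.90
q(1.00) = 2.26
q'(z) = (5.02 - 4.86*z)*(-2.59*z^2 - 1.85*z + 1.36)/(2.43*z^2 - 5.02*z + 1.23)^2 + (-5.18*z - 1.85)/(2.43*z^2 - 5.02*z + 1.23) = (17.4973*z^2 - 12.981*z + 4.5517)/(5.9049*z^4 - 24.3972*z^3 + 31.1782*z^2 - 12.3492*z + 1.5129)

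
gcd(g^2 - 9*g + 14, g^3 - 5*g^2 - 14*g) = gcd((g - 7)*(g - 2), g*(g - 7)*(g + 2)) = g - 7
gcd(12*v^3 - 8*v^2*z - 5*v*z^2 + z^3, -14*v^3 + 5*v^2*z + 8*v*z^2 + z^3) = -2*v^2 + v*z + z^2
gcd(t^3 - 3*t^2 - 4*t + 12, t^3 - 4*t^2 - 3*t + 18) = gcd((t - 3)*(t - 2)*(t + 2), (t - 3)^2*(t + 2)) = t^2 - t - 6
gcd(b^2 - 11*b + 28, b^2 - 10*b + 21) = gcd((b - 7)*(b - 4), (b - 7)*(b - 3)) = b - 7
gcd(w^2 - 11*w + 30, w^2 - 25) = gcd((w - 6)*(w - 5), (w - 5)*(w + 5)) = w - 5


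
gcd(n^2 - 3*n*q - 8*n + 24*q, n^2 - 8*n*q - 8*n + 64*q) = n - 8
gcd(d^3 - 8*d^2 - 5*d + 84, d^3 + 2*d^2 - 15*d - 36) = d^2 - d - 12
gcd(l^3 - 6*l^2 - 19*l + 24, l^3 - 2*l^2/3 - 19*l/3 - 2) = 1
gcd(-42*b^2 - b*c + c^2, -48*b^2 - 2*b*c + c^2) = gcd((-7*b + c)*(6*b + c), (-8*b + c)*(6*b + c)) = 6*b + c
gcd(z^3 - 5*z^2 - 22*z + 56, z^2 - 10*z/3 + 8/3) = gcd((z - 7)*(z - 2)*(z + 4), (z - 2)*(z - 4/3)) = z - 2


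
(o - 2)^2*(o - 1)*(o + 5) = o^4 - 17*o^2 + 36*o - 20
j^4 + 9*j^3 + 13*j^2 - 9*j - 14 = (j - 1)*(j + 1)*(j + 2)*(j + 7)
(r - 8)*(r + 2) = r^2 - 6*r - 16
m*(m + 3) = m^2 + 3*m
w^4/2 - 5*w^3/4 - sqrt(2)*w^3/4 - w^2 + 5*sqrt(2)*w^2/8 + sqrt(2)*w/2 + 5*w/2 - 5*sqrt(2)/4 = (w/2 + sqrt(2)/2)*(w - 5/2)*(w - sqrt(2))*(w - sqrt(2)/2)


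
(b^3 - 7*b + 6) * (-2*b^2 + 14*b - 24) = -2*b^5 + 14*b^4 - 10*b^3 - 110*b^2 + 252*b - 144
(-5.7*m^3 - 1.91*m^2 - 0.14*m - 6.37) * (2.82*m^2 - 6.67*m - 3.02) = -16.074*m^5 + 32.6328*m^4 + 29.5589*m^3 - 11.2614*m^2 + 42.9107*m + 19.2374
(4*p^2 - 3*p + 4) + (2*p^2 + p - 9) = 6*p^2 - 2*p - 5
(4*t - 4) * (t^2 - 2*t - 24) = 4*t^3 - 12*t^2 - 88*t + 96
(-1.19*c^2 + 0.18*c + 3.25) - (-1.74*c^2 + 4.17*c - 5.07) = 0.55*c^2 - 3.99*c + 8.32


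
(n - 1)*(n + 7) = n^2 + 6*n - 7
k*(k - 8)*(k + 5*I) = k^3 - 8*k^2 + 5*I*k^2 - 40*I*k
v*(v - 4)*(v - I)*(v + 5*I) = v^4 - 4*v^3 + 4*I*v^3 + 5*v^2 - 16*I*v^2 - 20*v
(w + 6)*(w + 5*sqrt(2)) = w^2 + 6*w + 5*sqrt(2)*w + 30*sqrt(2)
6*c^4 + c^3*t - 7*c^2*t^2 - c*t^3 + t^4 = (-3*c + t)*(-c + t)*(c + t)*(2*c + t)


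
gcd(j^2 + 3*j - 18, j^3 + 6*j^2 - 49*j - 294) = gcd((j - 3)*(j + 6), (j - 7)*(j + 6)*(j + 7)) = j + 6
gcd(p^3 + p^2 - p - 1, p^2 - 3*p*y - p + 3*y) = p - 1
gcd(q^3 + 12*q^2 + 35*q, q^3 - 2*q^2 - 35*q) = q^2 + 5*q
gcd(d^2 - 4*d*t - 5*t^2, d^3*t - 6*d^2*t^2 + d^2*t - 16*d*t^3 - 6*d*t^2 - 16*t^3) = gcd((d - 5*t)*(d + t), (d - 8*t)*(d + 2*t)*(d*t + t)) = 1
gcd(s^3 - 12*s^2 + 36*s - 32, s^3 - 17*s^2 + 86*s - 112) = s^2 - 10*s + 16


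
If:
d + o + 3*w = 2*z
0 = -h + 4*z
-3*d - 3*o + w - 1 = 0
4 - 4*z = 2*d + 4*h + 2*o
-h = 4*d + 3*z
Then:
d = -161/408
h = 46/51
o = 19/136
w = 4/17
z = 23/102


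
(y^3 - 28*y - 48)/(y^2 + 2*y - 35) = (y^3 - 28*y - 48)/(y^2 + 2*y - 35)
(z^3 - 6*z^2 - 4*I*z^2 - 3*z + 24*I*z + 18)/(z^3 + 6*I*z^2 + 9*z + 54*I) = (z^2 - z*(6 + I) + 6*I)/(z^2 + 9*I*z - 18)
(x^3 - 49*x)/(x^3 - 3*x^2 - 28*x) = (x + 7)/(x + 4)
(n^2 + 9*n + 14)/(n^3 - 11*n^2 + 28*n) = (n^2 + 9*n + 14)/(n*(n^2 - 11*n + 28))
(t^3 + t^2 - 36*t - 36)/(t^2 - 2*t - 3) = (t^2 - 36)/(t - 3)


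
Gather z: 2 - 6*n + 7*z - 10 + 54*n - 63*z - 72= 48*n - 56*z - 80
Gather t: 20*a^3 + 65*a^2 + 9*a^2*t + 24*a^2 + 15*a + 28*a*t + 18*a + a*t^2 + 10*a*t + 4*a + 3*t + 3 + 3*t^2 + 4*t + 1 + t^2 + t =20*a^3 + 89*a^2 + 37*a + t^2*(a + 4) + t*(9*a^2 + 38*a + 8) + 4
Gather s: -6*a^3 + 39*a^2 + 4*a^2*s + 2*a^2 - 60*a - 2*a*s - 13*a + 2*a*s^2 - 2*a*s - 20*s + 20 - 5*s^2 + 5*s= -6*a^3 + 41*a^2 - 73*a + s^2*(2*a - 5) + s*(4*a^2 - 4*a - 15) + 20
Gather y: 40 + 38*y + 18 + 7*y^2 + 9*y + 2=7*y^2 + 47*y + 60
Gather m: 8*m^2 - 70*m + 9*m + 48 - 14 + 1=8*m^2 - 61*m + 35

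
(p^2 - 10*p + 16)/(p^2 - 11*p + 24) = (p - 2)/(p - 3)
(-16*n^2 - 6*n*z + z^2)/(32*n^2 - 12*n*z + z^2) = (2*n + z)/(-4*n + z)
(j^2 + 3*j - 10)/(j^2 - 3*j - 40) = (j - 2)/(j - 8)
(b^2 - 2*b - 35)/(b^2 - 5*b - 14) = (b + 5)/(b + 2)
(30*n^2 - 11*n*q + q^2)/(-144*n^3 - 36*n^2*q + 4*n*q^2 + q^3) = (-5*n + q)/(24*n^2 + 10*n*q + q^2)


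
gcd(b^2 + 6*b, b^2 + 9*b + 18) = b + 6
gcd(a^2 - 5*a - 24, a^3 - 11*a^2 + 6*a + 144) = a^2 - 5*a - 24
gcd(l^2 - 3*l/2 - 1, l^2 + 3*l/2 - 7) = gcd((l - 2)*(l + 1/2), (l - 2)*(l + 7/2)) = l - 2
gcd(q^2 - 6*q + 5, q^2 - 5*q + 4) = q - 1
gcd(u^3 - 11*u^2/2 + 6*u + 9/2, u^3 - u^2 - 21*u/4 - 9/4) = u^2 - 5*u/2 - 3/2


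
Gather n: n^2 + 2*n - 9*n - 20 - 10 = n^2 - 7*n - 30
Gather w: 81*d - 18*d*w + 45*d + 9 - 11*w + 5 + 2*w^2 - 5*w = 126*d + 2*w^2 + w*(-18*d - 16) + 14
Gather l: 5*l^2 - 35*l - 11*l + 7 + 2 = 5*l^2 - 46*l + 9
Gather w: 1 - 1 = 0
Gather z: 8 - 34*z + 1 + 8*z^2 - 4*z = 8*z^2 - 38*z + 9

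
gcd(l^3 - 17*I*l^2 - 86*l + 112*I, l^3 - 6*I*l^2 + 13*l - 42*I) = l^2 - 9*I*l - 14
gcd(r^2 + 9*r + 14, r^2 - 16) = 1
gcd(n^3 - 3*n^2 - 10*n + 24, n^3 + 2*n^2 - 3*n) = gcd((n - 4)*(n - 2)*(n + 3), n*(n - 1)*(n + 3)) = n + 3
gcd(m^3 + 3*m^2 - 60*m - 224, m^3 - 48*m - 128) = m^2 - 4*m - 32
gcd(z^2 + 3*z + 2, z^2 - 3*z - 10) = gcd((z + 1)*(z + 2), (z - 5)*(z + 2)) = z + 2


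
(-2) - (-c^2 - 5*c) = c^2 + 5*c - 2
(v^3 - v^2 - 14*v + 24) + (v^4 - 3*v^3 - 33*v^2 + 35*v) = v^4 - 2*v^3 - 34*v^2 + 21*v + 24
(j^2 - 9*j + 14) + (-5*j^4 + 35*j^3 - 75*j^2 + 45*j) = -5*j^4 + 35*j^3 - 74*j^2 + 36*j + 14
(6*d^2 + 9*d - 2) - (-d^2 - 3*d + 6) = 7*d^2 + 12*d - 8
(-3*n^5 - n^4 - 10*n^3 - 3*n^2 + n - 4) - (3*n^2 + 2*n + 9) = -3*n^5 - n^4 - 10*n^3 - 6*n^2 - n - 13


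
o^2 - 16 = (o - 4)*(o + 4)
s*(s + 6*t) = s^2 + 6*s*t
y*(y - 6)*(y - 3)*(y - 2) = y^4 - 11*y^3 + 36*y^2 - 36*y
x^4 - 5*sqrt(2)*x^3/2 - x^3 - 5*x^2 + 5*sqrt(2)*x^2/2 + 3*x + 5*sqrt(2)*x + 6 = (x - 2)*(x + 1)*(x - 3*sqrt(2))*(x + sqrt(2)/2)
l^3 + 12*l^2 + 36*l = l*(l + 6)^2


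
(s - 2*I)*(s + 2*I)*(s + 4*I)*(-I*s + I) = -I*s^4 + 4*s^3 + I*s^3 - 4*s^2 - 4*I*s^2 + 16*s + 4*I*s - 16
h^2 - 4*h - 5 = (h - 5)*(h + 1)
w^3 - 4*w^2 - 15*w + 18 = (w - 6)*(w - 1)*(w + 3)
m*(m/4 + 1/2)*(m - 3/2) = m^3/4 + m^2/8 - 3*m/4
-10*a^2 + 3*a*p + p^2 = (-2*a + p)*(5*a + p)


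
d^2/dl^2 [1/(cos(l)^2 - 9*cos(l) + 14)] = (-4*sin(l)^4 + 27*sin(l)^2 - 639*cos(l)/4 + 27*cos(3*l)/4 + 111)/((cos(l) - 7)^3*(cos(l) - 2)^3)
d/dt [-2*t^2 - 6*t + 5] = -4*t - 6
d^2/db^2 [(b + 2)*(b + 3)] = 2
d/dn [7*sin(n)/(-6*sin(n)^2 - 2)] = 7*(3*sin(n)^2 - 1)*cos(n)/(2*(3*sin(n)^2 + 1)^2)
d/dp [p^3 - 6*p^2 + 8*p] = 3*p^2 - 12*p + 8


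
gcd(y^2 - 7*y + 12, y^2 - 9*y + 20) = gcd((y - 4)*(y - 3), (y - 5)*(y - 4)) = y - 4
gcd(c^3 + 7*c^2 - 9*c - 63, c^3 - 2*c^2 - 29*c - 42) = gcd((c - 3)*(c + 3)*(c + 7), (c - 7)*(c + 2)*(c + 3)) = c + 3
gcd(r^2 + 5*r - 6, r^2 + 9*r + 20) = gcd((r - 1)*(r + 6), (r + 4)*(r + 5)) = 1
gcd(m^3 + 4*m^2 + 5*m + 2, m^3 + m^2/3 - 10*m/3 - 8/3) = m + 1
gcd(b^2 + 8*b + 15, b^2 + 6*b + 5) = b + 5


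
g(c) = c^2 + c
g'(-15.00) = -29.00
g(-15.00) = 210.00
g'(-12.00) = -23.00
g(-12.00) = 132.00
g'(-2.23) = -3.46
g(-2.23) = 2.74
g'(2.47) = 5.94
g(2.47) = 8.57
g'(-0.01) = 0.98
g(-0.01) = -0.01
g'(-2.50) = -4.00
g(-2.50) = 3.75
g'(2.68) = 6.36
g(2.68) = 9.86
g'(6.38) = 13.76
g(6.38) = 47.08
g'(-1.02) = -1.04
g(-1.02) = 0.02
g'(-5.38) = -9.76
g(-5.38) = 23.56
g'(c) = 2*c + 1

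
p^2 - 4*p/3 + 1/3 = (p - 1)*(p - 1/3)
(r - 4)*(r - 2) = r^2 - 6*r + 8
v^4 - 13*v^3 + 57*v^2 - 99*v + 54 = (v - 6)*(v - 3)^2*(v - 1)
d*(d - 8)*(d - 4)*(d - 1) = d^4 - 13*d^3 + 44*d^2 - 32*d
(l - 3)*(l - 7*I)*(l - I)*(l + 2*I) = l^4 - 3*l^3 - 6*I*l^3 + 9*l^2 + 18*I*l^2 - 27*l - 14*I*l + 42*I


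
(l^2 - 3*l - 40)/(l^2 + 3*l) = (l^2 - 3*l - 40)/(l*(l + 3))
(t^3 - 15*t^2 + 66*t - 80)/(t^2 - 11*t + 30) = (t^2 - 10*t + 16)/(t - 6)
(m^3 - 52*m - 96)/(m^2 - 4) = (m^2 - 2*m - 48)/(m - 2)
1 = 1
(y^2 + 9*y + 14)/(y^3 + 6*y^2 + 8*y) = (y + 7)/(y*(y + 4))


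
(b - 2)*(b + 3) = b^2 + b - 6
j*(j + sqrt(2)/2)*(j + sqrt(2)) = j^3 + 3*sqrt(2)*j^2/2 + j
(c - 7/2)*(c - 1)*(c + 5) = c^3 + c^2/2 - 19*c + 35/2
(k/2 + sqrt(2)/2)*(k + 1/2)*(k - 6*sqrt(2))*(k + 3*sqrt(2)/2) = k^4/2 - 7*sqrt(2)*k^3/4 + k^3/4 - 27*k^2/2 - 7*sqrt(2)*k^2/8 - 9*sqrt(2)*k - 27*k/4 - 9*sqrt(2)/2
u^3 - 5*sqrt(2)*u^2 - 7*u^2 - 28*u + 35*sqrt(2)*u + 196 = (u - 7)*(u - 7*sqrt(2))*(u + 2*sqrt(2))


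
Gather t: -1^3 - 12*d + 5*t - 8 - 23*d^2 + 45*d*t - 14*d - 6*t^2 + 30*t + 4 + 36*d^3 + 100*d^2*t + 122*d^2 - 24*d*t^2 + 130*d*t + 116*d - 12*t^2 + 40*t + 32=36*d^3 + 99*d^2 + 90*d + t^2*(-24*d - 18) + t*(100*d^2 + 175*d + 75) + 27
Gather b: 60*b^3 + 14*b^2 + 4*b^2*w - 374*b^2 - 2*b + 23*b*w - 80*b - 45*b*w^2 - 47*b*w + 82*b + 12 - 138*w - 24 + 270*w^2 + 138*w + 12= 60*b^3 + b^2*(4*w - 360) + b*(-45*w^2 - 24*w) + 270*w^2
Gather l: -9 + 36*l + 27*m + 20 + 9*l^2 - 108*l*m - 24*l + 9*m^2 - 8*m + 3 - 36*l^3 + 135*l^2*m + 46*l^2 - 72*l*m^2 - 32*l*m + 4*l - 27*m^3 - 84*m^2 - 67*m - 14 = -36*l^3 + l^2*(135*m + 55) + l*(-72*m^2 - 140*m + 16) - 27*m^3 - 75*m^2 - 48*m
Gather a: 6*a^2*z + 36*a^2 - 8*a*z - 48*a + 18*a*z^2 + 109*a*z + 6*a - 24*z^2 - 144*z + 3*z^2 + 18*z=a^2*(6*z + 36) + a*(18*z^2 + 101*z - 42) - 21*z^2 - 126*z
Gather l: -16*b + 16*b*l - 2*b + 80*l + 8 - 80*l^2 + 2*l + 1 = -18*b - 80*l^2 + l*(16*b + 82) + 9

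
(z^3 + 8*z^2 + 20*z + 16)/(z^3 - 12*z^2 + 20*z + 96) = (z^2 + 6*z + 8)/(z^2 - 14*z + 48)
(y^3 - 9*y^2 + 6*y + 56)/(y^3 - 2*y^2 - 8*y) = (y - 7)/y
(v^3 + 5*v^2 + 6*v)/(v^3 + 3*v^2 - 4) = v*(v + 3)/(v^2 + v - 2)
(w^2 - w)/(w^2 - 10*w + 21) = w*(w - 1)/(w^2 - 10*w + 21)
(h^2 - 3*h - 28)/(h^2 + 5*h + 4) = (h - 7)/(h + 1)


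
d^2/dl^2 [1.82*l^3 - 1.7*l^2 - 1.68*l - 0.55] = 10.92*l - 3.4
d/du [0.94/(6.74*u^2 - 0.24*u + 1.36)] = (0.2256 - 12.6712*u)/(6.74*u^2 - 0.24*u + 1.36)^2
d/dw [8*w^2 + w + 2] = 16*w + 1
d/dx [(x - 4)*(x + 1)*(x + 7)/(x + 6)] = 2*(x^3 + 11*x^2 + 24*x - 61)/(x^2 + 12*x + 36)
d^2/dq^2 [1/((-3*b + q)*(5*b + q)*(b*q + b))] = 2*(-(3*b - q)^2*(5*b + q)^2 - (3*b - q)^2*(5*b + q)*(q + 1) - (3*b - q)^2*(q + 1)^2 + (3*b - q)*(5*b + q)^2*(q + 1) + (3*b - q)*(5*b + q)*(q + 1)^2 - (5*b + q)^2*(q + 1)^2)/(b*(3*b - q)^3*(5*b + q)^3*(q + 1)^3)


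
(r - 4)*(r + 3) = r^2 - r - 12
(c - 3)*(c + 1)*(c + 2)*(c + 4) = c^4 + 4*c^3 - 7*c^2 - 34*c - 24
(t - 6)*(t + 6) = t^2 - 36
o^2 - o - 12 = (o - 4)*(o + 3)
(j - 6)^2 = j^2 - 12*j + 36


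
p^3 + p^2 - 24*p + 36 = (p - 3)*(p - 2)*(p + 6)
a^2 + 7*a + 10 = (a + 2)*(a + 5)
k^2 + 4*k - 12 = (k - 2)*(k + 6)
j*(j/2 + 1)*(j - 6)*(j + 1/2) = j^4/2 - 7*j^3/4 - 7*j^2 - 3*j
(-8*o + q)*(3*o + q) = -24*o^2 - 5*o*q + q^2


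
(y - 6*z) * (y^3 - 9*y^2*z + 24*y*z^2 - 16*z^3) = y^4 - 15*y^3*z + 78*y^2*z^2 - 160*y*z^3 + 96*z^4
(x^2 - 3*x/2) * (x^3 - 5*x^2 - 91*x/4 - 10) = x^5 - 13*x^4/2 - 61*x^3/4 + 193*x^2/8 + 15*x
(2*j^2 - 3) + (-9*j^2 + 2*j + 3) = -7*j^2 + 2*j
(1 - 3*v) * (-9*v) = 27*v^2 - 9*v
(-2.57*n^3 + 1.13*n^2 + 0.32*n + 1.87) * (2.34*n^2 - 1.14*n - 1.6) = -6.0138*n^5 + 5.574*n^4 + 3.5726*n^3 + 2.203*n^2 - 2.6438*n - 2.992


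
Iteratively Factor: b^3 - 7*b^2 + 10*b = (b)*(b^2 - 7*b + 10) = b*(b - 5)*(b - 2)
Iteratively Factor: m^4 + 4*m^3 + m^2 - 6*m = (m + 3)*(m^3 + m^2 - 2*m) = (m + 2)*(m + 3)*(m^2 - m) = (m - 1)*(m + 2)*(m + 3)*(m)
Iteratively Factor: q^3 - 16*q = (q - 4)*(q^2 + 4*q) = q*(q - 4)*(q + 4)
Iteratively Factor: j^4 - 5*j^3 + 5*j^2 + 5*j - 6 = (j + 1)*(j^3 - 6*j^2 + 11*j - 6) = (j - 1)*(j + 1)*(j^2 - 5*j + 6) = (j - 3)*(j - 1)*(j + 1)*(j - 2)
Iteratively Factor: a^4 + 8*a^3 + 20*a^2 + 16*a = (a)*(a^3 + 8*a^2 + 20*a + 16) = a*(a + 4)*(a^2 + 4*a + 4) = a*(a + 2)*(a + 4)*(a + 2)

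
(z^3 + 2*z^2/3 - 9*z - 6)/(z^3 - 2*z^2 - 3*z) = (z^2 + 11*z/3 + 2)/(z*(z + 1))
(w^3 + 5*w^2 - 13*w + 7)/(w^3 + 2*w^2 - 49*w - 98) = (w^2 - 2*w + 1)/(w^2 - 5*w - 14)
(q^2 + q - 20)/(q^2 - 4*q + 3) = (q^2 + q - 20)/(q^2 - 4*q + 3)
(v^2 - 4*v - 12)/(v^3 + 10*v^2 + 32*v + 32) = (v - 6)/(v^2 + 8*v + 16)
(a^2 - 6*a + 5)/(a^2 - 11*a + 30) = (a - 1)/(a - 6)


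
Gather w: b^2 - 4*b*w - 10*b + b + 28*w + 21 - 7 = b^2 - 9*b + w*(28 - 4*b) + 14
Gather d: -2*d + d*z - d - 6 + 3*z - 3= d*(z - 3) + 3*z - 9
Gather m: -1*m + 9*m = 8*m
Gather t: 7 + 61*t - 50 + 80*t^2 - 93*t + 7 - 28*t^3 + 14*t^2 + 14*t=-28*t^3 + 94*t^2 - 18*t - 36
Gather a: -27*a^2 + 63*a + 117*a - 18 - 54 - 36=-27*a^2 + 180*a - 108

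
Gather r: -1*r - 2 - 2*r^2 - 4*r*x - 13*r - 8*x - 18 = -2*r^2 + r*(-4*x - 14) - 8*x - 20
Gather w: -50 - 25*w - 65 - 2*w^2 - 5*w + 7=-2*w^2 - 30*w - 108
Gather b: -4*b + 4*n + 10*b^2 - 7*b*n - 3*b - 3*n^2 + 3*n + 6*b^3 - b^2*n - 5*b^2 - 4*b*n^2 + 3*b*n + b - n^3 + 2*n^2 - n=6*b^3 + b^2*(5 - n) + b*(-4*n^2 - 4*n - 6) - n^3 - n^2 + 6*n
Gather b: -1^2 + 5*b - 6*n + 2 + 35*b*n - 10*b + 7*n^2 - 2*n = b*(35*n - 5) + 7*n^2 - 8*n + 1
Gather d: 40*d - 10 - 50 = 40*d - 60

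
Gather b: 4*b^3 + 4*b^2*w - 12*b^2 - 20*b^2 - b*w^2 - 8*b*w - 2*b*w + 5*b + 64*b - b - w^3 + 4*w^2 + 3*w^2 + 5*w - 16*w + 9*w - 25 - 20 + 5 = 4*b^3 + b^2*(4*w - 32) + b*(-w^2 - 10*w + 68) - w^3 + 7*w^2 - 2*w - 40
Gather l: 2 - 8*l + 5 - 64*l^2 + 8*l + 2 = 9 - 64*l^2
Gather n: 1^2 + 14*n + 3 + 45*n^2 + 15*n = 45*n^2 + 29*n + 4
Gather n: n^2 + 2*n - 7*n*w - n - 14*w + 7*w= n^2 + n*(1 - 7*w) - 7*w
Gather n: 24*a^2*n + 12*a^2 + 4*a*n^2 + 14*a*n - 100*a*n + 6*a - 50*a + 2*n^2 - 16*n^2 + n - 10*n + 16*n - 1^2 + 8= 12*a^2 - 44*a + n^2*(4*a - 14) + n*(24*a^2 - 86*a + 7) + 7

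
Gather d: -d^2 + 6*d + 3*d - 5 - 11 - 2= -d^2 + 9*d - 18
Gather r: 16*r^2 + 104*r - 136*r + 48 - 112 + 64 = 16*r^2 - 32*r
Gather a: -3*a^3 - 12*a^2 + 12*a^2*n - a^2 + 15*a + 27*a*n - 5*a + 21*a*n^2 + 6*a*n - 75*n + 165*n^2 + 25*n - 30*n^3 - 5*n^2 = -3*a^3 + a^2*(12*n - 13) + a*(21*n^2 + 33*n + 10) - 30*n^3 + 160*n^2 - 50*n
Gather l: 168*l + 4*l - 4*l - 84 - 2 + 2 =168*l - 84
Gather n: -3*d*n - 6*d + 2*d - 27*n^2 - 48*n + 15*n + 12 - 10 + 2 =-4*d - 27*n^2 + n*(-3*d - 33) + 4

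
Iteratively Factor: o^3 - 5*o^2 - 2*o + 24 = (o - 4)*(o^2 - o - 6) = (o - 4)*(o - 3)*(o + 2)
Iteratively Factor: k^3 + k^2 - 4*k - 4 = (k + 2)*(k^2 - k - 2) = (k - 2)*(k + 2)*(k + 1)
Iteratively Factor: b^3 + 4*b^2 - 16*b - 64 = (b - 4)*(b^2 + 8*b + 16) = (b - 4)*(b + 4)*(b + 4)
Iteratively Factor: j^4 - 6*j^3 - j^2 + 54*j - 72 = (j - 3)*(j^3 - 3*j^2 - 10*j + 24) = (j - 3)*(j + 3)*(j^2 - 6*j + 8) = (j - 4)*(j - 3)*(j + 3)*(j - 2)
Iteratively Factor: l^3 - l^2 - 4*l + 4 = (l - 1)*(l^2 - 4) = (l - 2)*(l - 1)*(l + 2)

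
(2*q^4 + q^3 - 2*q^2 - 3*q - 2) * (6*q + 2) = 12*q^5 + 10*q^4 - 10*q^3 - 22*q^2 - 18*q - 4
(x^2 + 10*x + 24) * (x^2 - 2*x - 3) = x^4 + 8*x^3 + x^2 - 78*x - 72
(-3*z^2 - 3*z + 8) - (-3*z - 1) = 9 - 3*z^2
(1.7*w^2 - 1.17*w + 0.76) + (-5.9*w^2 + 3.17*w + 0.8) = -4.2*w^2 + 2.0*w + 1.56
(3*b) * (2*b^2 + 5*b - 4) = 6*b^3 + 15*b^2 - 12*b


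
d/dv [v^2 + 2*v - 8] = 2*v + 2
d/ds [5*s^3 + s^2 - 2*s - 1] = 15*s^2 + 2*s - 2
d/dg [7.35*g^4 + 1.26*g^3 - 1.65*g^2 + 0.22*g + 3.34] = 29.4*g^3 + 3.78*g^2 - 3.3*g + 0.22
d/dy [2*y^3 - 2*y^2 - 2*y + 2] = 6*y^2 - 4*y - 2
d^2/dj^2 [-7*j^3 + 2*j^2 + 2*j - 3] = 4 - 42*j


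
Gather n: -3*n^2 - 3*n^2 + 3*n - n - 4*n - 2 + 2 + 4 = -6*n^2 - 2*n + 4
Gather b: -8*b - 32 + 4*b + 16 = -4*b - 16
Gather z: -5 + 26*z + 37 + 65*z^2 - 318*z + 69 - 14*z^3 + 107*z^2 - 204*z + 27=-14*z^3 + 172*z^2 - 496*z + 128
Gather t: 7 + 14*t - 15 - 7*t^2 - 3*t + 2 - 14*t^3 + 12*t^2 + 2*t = -14*t^3 + 5*t^2 + 13*t - 6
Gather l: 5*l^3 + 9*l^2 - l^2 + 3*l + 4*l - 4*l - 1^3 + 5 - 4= 5*l^3 + 8*l^2 + 3*l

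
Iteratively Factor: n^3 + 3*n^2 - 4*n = (n + 4)*(n^2 - n) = (n - 1)*(n + 4)*(n)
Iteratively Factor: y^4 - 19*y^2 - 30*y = (y + 3)*(y^3 - 3*y^2 - 10*y) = (y + 2)*(y + 3)*(y^2 - 5*y) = y*(y + 2)*(y + 3)*(y - 5)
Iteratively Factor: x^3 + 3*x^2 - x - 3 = (x + 3)*(x^2 - 1) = (x + 1)*(x + 3)*(x - 1)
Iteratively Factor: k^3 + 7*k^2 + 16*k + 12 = (k + 2)*(k^2 + 5*k + 6) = (k + 2)^2*(k + 3)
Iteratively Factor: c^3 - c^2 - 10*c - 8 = (c + 1)*(c^2 - 2*c - 8) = (c + 1)*(c + 2)*(c - 4)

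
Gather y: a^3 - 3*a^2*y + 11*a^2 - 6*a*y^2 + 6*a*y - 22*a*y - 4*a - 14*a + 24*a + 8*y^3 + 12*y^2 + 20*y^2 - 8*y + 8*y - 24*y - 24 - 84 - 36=a^3 + 11*a^2 + 6*a + 8*y^3 + y^2*(32 - 6*a) + y*(-3*a^2 - 16*a - 24) - 144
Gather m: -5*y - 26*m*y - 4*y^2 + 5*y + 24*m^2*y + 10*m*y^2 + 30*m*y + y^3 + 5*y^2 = 24*m^2*y + m*(10*y^2 + 4*y) + y^3 + y^2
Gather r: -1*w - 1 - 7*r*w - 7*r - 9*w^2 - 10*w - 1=r*(-7*w - 7) - 9*w^2 - 11*w - 2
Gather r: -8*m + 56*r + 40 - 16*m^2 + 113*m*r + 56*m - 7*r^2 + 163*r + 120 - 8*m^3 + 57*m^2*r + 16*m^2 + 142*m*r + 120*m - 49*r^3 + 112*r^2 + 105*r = -8*m^3 + 168*m - 49*r^3 + 105*r^2 + r*(57*m^2 + 255*m + 324) + 160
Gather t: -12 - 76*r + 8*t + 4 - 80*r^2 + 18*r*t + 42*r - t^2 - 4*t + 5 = -80*r^2 - 34*r - t^2 + t*(18*r + 4) - 3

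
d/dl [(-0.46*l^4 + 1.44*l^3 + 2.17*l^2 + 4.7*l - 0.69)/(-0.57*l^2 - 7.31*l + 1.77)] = (0.5244*l^5 + 9.267*l^4 - 24.3096*l^3 - 5.5373*l^2 + 6.8952*l + 3.2751)/(0.3249*l^4 + 8.3334*l^3 + 51.4183*l^2 - 25.8774*l + 3.1329)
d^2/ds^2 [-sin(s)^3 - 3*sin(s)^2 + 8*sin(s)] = 9*sin(s)^3 + 12*sin(s)^2 - 14*sin(s) - 6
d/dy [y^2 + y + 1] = 2*y + 1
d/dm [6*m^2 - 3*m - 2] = 12*m - 3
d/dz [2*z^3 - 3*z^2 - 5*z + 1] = 6*z^2 - 6*z - 5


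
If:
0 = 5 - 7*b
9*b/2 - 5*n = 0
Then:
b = 5/7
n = 9/14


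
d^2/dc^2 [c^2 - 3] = 2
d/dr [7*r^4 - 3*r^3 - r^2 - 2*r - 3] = 28*r^3 - 9*r^2 - 2*r - 2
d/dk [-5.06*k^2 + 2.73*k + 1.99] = 2.73 - 10.12*k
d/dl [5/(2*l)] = -5/(2*l^2)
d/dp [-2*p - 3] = -2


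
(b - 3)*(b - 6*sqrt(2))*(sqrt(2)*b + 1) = sqrt(2)*b^3 - 11*b^2 - 3*sqrt(2)*b^2 - 6*sqrt(2)*b + 33*b + 18*sqrt(2)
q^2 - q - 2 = (q - 2)*(q + 1)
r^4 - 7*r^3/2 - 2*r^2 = r^2*(r - 4)*(r + 1/2)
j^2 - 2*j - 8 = (j - 4)*(j + 2)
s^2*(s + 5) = s^3 + 5*s^2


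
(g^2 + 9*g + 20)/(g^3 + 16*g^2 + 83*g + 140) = 1/(g + 7)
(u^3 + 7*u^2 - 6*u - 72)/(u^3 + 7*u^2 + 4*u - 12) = (u^2 + u - 12)/(u^2 + u - 2)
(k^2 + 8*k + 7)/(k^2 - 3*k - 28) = (k^2 + 8*k + 7)/(k^2 - 3*k - 28)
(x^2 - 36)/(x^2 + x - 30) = (x - 6)/(x - 5)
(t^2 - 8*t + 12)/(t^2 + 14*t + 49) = (t^2 - 8*t + 12)/(t^2 + 14*t + 49)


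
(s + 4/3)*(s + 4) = s^2 + 16*s/3 + 16/3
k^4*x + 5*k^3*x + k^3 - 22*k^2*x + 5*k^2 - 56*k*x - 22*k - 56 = (k - 4)*(k + 2)*(k + 7)*(k*x + 1)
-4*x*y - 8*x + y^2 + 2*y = (-4*x + y)*(y + 2)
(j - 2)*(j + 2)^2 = j^3 + 2*j^2 - 4*j - 8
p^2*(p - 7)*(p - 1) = p^4 - 8*p^3 + 7*p^2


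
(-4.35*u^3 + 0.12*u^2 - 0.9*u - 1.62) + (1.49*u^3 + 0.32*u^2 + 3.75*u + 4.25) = -2.86*u^3 + 0.44*u^2 + 2.85*u + 2.63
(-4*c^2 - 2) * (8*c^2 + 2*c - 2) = -32*c^4 - 8*c^3 - 8*c^2 - 4*c + 4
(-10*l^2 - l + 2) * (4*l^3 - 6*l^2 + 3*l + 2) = -40*l^5 + 56*l^4 - 16*l^3 - 35*l^2 + 4*l + 4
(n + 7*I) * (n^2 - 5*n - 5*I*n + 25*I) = n^3 - 5*n^2 + 2*I*n^2 + 35*n - 10*I*n - 175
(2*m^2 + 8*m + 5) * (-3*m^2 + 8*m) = -6*m^4 - 8*m^3 + 49*m^2 + 40*m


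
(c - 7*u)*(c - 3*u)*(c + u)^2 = c^4 - 8*c^3*u + 2*c^2*u^2 + 32*c*u^3 + 21*u^4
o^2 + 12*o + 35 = (o + 5)*(o + 7)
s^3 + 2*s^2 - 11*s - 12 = (s - 3)*(s + 1)*(s + 4)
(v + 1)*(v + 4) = v^2 + 5*v + 4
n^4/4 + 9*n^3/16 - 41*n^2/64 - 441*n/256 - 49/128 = (n/4 + 1/2)*(n - 7/4)*(n + 1/4)*(n + 7/4)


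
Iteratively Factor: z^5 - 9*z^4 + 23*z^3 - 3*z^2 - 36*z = (z - 3)*(z^4 - 6*z^3 + 5*z^2 + 12*z) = (z - 4)*(z - 3)*(z^3 - 2*z^2 - 3*z) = (z - 4)*(z - 3)*(z + 1)*(z^2 - 3*z) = z*(z - 4)*(z - 3)*(z + 1)*(z - 3)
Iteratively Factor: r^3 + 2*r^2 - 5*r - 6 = (r + 1)*(r^2 + r - 6) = (r + 1)*(r + 3)*(r - 2)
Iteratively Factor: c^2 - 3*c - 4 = (c - 4)*(c + 1)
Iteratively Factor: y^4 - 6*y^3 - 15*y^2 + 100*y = (y + 4)*(y^3 - 10*y^2 + 25*y) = (y - 5)*(y + 4)*(y^2 - 5*y) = (y - 5)^2*(y + 4)*(y)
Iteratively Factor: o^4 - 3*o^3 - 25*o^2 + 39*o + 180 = (o - 5)*(o^3 + 2*o^2 - 15*o - 36) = (o - 5)*(o + 3)*(o^2 - o - 12) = (o - 5)*(o + 3)^2*(o - 4)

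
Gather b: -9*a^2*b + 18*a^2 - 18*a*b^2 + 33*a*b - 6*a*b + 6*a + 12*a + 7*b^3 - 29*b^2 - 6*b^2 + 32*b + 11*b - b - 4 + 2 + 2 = 18*a^2 + 18*a + 7*b^3 + b^2*(-18*a - 35) + b*(-9*a^2 + 27*a + 42)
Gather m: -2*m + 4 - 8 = -2*m - 4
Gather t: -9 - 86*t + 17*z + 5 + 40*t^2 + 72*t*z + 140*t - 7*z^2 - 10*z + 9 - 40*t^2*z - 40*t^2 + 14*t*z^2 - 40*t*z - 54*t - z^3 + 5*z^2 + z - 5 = -40*t^2*z + t*(14*z^2 + 32*z) - z^3 - 2*z^2 + 8*z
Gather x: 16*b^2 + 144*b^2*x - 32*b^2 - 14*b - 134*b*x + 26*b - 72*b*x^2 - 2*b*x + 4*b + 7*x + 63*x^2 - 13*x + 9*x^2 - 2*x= -16*b^2 + 16*b + x^2*(72 - 72*b) + x*(144*b^2 - 136*b - 8)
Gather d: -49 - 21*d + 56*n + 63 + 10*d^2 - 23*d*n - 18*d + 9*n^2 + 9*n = 10*d^2 + d*(-23*n - 39) + 9*n^2 + 65*n + 14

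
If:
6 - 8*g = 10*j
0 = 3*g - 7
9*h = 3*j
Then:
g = 7/3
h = -19/45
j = -19/15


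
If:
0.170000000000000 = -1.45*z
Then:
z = -0.12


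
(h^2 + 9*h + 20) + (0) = h^2 + 9*h + 20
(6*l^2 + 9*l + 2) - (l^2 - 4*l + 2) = 5*l^2 + 13*l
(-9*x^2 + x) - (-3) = -9*x^2 + x + 3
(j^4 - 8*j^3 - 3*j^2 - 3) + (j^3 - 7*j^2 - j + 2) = j^4 - 7*j^3 - 10*j^2 - j - 1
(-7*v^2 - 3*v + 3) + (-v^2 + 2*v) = -8*v^2 - v + 3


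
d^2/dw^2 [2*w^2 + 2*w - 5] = 4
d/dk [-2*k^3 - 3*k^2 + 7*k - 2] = -6*k^2 - 6*k + 7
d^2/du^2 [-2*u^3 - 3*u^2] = -12*u - 6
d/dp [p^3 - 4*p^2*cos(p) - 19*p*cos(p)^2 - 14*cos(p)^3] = 4*p^2*sin(p) + 3*p^2 + 19*p*sin(2*p) - 8*p*cos(p) + 42*sin(p)*cos(p)^2 - 19*cos(p)^2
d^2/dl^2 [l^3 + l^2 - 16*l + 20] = 6*l + 2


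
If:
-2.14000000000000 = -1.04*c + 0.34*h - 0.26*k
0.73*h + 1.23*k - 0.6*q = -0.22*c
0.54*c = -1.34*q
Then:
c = -2.48148148148148*q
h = -4.73087231968811*q - 4.32927631578947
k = 3.73940058479532*q + 2.56940789473684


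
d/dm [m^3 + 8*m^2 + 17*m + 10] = 3*m^2 + 16*m + 17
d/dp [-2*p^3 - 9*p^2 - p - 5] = -6*p^2 - 18*p - 1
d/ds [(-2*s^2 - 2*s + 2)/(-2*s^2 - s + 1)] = 2*s*(2 - s)/(4*s^4 + 4*s^3 - 3*s^2 - 2*s + 1)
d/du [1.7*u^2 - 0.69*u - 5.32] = 3.4*u - 0.69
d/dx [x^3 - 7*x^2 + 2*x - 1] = 3*x^2 - 14*x + 2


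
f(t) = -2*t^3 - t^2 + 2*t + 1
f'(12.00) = -886.00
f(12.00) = -3575.00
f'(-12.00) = -838.00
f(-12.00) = 3289.00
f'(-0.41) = 1.81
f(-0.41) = 0.15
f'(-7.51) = -321.38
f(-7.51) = 776.71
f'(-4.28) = -99.35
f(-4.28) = 130.93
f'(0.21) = 1.32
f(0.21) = 1.36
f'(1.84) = -21.99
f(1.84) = -11.16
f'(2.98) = -57.24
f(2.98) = -54.85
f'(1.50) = -14.50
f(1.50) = -5.00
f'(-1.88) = -15.45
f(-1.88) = 6.99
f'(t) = -6*t^2 - 2*t + 2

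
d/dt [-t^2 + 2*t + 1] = 2 - 2*t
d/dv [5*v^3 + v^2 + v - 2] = 15*v^2 + 2*v + 1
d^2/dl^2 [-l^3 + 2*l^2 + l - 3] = 4 - 6*l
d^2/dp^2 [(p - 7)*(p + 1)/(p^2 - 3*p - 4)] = -6/(p^3 - 12*p^2 + 48*p - 64)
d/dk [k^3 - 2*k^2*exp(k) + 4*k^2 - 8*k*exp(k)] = -2*k^2*exp(k) + 3*k^2 - 12*k*exp(k) + 8*k - 8*exp(k)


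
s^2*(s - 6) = s^3 - 6*s^2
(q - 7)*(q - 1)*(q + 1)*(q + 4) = q^4 - 3*q^3 - 29*q^2 + 3*q + 28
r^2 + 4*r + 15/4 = (r + 3/2)*(r + 5/2)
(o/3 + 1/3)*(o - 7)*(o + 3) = o^3/3 - o^2 - 25*o/3 - 7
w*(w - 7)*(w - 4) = w^3 - 11*w^2 + 28*w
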